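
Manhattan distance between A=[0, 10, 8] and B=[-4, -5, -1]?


d = |0+ 4| + |10+ 5| + |8+ 1|
  = 4 + 15 + 9
  = 28

28


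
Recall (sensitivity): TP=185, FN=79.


Recall = TP/(TP+FN)
= 185/(185+79)
= 185/264 = 70.08%

70.08%


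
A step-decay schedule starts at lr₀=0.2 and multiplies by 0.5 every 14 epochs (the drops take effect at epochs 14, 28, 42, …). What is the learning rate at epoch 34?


n_drops = ⌊34/14⌋ = 2
lr = 0.2·0.5^2 = 0.2·0.25 = 0.05

0.05


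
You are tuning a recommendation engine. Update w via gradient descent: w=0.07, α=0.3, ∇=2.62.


w_new = w - α·∇
= 0.07 - 0.3·2.62
= 0.07 - 0.786
= -0.716

-0.716


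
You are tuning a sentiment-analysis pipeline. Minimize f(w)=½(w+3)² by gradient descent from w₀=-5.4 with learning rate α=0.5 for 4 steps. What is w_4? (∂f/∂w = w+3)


step 1: grad = -5.4+3 = -2.4; w = -5.4 - 0.5·(-2.4) = -4.2
step 2: grad = -4.2+3 = -1.2; w = -4.2 - 0.5·(-1.2) = -3.6
step 3: grad = -3.6+3 = -0.6; w = -3.6 - 0.5·(-0.6) = -3.3
step 4: grad = -3.3+3 = -0.3; w = -3.3 - 0.5·(-0.3) = -3.15

-3.15


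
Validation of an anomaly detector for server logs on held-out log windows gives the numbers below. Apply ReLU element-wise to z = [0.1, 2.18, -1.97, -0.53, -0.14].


ReLU(0.1) = max(0, 0.1) = 0.1
ReLU(2.18) = max(0, 2.18) = 2.18
ReLU(-1.97) = max(0, -1.97) = 0.0
ReLU(-0.53) = max(0, -0.53) = 0.0
ReLU(-0.14) = max(0, -0.14) = 0.0
result = [0.1, 2.18, 0.0, 0.0, 0.0]

[0.1, 2.18, 0.0, 0.0, 0.0]


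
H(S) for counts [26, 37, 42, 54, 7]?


Probabilities: [26/166, 37/166, 42/166, 54/166, 7/166] ≈ [0.1566, 0.2229, 0.253, 0.3253, 0.0422]
H = -((26/166)·log₂(26/166) + (37/166)·log₂(37/166) + (42/166)·log₂(42/166) + (54/166)·log₂(54/166) + (7/166)·log₂(7/166))
  = 2.1229 bits

2.1229 bits


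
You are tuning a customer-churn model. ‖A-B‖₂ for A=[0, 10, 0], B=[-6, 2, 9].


d = √((0+ 6)² + (10-2)² + (0-9)²)
  = √(36 + 64 + 81)
  = √181 = 13.4536

13.4536


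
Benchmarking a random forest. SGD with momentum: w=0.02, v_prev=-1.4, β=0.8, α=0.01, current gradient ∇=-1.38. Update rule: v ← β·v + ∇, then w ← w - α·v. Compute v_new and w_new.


v_new = 0.8·-1.4 - 1.38 = -1.12 - 1.38 = -2.5
w_new = 0.02 - 0.01·-2.5 = 0.02 + 0.025 = 0.045

v_new=-2.5, w_new=0.045


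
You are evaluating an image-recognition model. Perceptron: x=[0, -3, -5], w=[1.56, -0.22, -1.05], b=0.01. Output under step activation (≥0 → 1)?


z = (0)·(1.56) + (-3)·(-0.22) + (-5)·(-1.05) + 0.01
  = 5.92
step(z) = 1 (z≥0)

1


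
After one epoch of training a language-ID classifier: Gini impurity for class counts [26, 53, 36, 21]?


Probabilities: [26/136, 53/136, 36/136, 21/136] ≈ [0.1912, 0.3897, 0.2647, 0.1544]
Σpᵢ² = (676 + 2809 + 1296 + 441)/136² = 5222/18496
Gini = 1 - Σpᵢ² = 1 - 5222/18496 = 0.7177

0.7177


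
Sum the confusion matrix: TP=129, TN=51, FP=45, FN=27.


Total = TP + TN + FP + FN
= 129 + 51 + 45 + 27
= 252
(Predicted positive: 174, predicted negative: 78)

252


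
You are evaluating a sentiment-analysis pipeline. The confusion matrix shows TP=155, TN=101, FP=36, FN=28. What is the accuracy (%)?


Accuracy = (TP+TN)/(TP+TN+FP+FN)
= (155+101)/(320)
= 256/320 = 80.0%

80.0%


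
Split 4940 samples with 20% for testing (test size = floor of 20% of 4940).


Test = ⌊4940·20/100⌋ = 988
Train = 4940 - 988 = 3952

Train: 3952, Test: 988


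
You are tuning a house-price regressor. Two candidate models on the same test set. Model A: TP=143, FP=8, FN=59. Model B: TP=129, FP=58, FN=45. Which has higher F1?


Model A: P=143/151=0.947, R=143/202=0.7079, F1=2PR/(P+R)=2TP/(2TP+FP+FN)=286/353=0.8102
Model B: P=129/187=0.6898, R=129/174=0.7414, F1=2PR/(P+R)=2TP/(2TP+FP+FN)=258/361=0.7147
0.8102 > 0.7147 → Model A

Model A


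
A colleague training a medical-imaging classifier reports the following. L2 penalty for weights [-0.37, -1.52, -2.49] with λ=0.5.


‖w‖₂² = (-0.37)² + (-1.52)² + (-2.49)²
     = 0.1369 + 2.3104 + 6.2001
     = 8.6474
λ·‖w‖₂² = 0.5·8.6474 = 4.3237

4.3237


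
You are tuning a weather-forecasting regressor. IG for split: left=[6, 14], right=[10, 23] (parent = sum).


Parent = [16, 37], H_parent = 0.8836
H_left = 0.8813 (n=20), H_right = 0.885 (n=33)
H_children = (20/53)·0.8813 + (33/53)·0.885 = 0.8836
IG = 0.8836 - 0.8836 = 0.0

0.0


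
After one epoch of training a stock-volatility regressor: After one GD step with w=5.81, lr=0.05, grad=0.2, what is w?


w_new = w - α·∇
= 5.81 - 0.05·0.2
= 5.81 - 0.01
= 5.8

5.8


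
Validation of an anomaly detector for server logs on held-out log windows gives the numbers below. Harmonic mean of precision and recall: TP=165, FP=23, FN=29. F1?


Precision = 165/188 = 0.8777
Recall = 165/194 = 0.8505
F1 = 2·P·R/(P+R) = 2·TP/(2·TP+FP+FN) = 330/(330+23+29) = 330/382 = 0.8639

0.8639


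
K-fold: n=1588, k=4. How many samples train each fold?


Fold size = 1588/4 = 397
Training per fold = 1588 - 397 = 1191

1191


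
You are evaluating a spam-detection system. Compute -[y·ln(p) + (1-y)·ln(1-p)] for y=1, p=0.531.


BCE = -[y·ln(p) + (1-y)·ln(1-p)]
= -1·ln(0.531) - 0
= -ln(0.531) = 0.633

0.633


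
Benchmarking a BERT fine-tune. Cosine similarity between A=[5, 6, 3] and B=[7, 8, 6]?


A·B = 5·7 + 6·8 + 3·6 = 101
‖A‖ = √70 = 8.3666, ‖B‖ = √149 = 12.2066
cos = 101/(√70·√149) = 101/√10430 = 0.989

0.989


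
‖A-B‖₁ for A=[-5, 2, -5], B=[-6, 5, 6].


d = |-5+ 6| + |2-5| + |-5-6|
  = 1 + 3 + 11
  = 15

15


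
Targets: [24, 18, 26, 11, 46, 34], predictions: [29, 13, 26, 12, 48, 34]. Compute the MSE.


Squared errors: (24-29)²=25, (18-13)²=25, (26-26)²=0, (11-12)²=1, (46-48)²=4, (34-34)²=0
Sum = 55
MSE = 55/6 = 55/6

55/6


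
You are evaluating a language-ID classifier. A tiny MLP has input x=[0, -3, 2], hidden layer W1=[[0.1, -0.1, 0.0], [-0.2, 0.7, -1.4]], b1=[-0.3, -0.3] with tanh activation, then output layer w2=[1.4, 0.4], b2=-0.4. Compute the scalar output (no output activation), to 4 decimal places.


z1[0] = (0.1)·(0) + (-0.1)·(-3) + (0.0)·(2) - 0.3 = 0.0
z1[1] = (-0.2)·(0) + (0.7)·(-3) + (-1.4)·(2) - 0.3 = -5.2
h = tanh(z1) = [0.0, -0.9999]
output = (1.4)·(0.0) + (0.4)·(-0.9999) - 0.4 = -0.8

-0.8


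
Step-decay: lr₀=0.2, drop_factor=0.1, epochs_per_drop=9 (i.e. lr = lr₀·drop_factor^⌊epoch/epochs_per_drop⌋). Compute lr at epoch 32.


n_drops = ⌊32/9⌋ = 3
lr = 0.2·0.1^3 = 0.2·0.001 = 0.0002

0.0002


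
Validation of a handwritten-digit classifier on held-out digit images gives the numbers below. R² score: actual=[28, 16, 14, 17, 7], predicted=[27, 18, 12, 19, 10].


ȳ = 16.4
SS_res = Σ(y-ŷ)² = 22
SS_tot = Σ(y-ȳ)² = 229.2
R² = 1 - SS_res/SS_tot = 1 - 0.096 = 0.904

0.904


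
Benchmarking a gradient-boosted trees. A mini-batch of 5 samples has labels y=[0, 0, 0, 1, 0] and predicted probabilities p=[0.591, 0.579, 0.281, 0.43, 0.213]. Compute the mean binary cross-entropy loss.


L[0] = -ln(1-0.591) = -ln(0.409) = 0.894
L[1] = -ln(1-0.579) = -ln(0.421) = 0.8651
L[2] = -ln(1-0.281) = -ln(0.719) = 0.3299
L[3] = -ln(0.43) = 0.844
L[4] = -ln(1-0.213) = -ln(0.787) = 0.2395
mean = (0.894 + 0.8651 + 0.3299 + 0.844 + 0.2395)/5 = 0.6345

0.6345


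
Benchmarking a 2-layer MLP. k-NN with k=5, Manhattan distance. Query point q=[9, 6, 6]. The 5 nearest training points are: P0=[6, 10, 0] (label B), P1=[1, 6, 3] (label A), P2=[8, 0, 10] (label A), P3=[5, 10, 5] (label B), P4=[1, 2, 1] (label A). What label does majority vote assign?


d(q,P0) = 13  (label B)
d(q,P1) = 11  (label A)
d(q,P2) = 11  (label A)
d(q,P3) = 9  (label B)
d(q,P4) = 17  (label A)
Votes: A=3, B=2
Majority → A

A


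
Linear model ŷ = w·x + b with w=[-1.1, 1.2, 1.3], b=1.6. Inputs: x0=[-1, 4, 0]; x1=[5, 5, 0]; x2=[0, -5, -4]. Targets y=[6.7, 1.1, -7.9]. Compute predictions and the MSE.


ŷ0 = (-1.1)·(-1) + (1.2)·(4) + (1.3)·(0) + 1.6 = 7.5
ŷ1 = (-1.1)·(5) + (1.2)·(5) + (1.3)·(0) + 1.6 = 2.1
ŷ2 = (-1.1)·(0) + (1.2)·(-5) + (1.3)·(-4) + 1.6 = -9.6
errors² = [0.64, 1.0, 2.89]
MSE = 4.5300/3 = 1.51

1.51


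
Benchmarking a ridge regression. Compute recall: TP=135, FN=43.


Recall = TP/(TP+FN)
= 135/(135+43)
= 135/178 = 75.84%

75.84%


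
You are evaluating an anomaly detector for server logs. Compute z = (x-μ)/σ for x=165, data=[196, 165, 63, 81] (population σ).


μ = 126.25, σ = 55.7107
z = (165 - 126.25)/55.7107 = 0.6956

0.6956


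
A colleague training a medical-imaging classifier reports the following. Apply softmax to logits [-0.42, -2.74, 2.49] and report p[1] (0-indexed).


Exponentials: e^-0.42=0.657, e^-2.74=0.0646, e^2.49=12.0613
Sum = 12.7829
Softmax = [0.0514, 0.0051, 0.9435]
p[1] = 0.0646/12.7829 = 0.0051

0.0051


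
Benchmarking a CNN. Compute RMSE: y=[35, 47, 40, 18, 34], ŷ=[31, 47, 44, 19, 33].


MSE = 34/5 = 6.8
RMSE = √(34/5) = 2.6077

2.6077


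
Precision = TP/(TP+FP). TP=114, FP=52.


Precision = TP/(TP+FP)
= 114/(114+52)
= 114/166 = 68.67%

68.67%


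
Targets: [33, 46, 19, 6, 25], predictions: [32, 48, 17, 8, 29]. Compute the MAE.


Absolute errors: |33-32|=1, |46-48|=2, |19-17|=2, |6-8|=2, |25-29|=4
Sum = 11
MAE = 11/5 = 11/5

11/5


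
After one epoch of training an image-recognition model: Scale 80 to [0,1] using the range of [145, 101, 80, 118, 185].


min=80, max=185
(80-80)/(185-80) = 0/105 = 0.0

0.0


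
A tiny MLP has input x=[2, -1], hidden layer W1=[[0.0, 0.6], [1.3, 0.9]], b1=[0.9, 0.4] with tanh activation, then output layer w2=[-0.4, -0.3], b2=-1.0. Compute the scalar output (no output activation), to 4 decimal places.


z1[0] = (0.0)·(2) + (0.6)·(-1) + 0.9 = 0.3
z1[1] = (1.3)·(2) + (0.9)·(-1) + 0.4 = 2.1
h = tanh(z1) = [0.2913, 0.9705]
output = (-0.4)·(0.2913) + (-0.3)·(0.9705) - 1.0 = -1.4077

-1.4077


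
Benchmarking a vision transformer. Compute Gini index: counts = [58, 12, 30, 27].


Probabilities: [58/127, 12/127, 30/127, 27/127] ≈ [0.4567, 0.0945, 0.2362, 0.2126]
Σpᵢ² = (3364 + 144 + 900 + 729)/127² = 5137/16129
Gini = 1 - Σpᵢ² = 1 - 5137/16129 = 0.6815

0.6815


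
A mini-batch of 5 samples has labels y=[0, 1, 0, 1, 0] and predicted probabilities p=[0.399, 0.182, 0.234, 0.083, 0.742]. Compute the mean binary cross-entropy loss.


L[0] = -ln(1-0.399) = -ln(0.601) = 0.5092
L[1] = -ln(0.182) = 1.7037
L[2] = -ln(1-0.234) = -ln(0.766) = 0.2666
L[3] = -ln(0.083) = 2.4889
L[4] = -ln(1-0.742) = -ln(0.258) = 1.3548
mean = (0.5092 + 1.7037 + 0.2666 + 2.4889 + 1.3548)/5 = 1.2646

1.2646


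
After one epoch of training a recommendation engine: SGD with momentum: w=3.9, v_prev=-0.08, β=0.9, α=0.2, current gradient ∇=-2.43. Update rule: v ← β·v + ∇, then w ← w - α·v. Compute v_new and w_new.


v_new = 0.9·-0.08 - 2.43 = -0.072 - 2.43 = -2.502
w_new = 3.9 - 0.2·-2.502 = 3.9 + 0.5004 = 4.4004

v_new=-2.502, w_new=4.4004


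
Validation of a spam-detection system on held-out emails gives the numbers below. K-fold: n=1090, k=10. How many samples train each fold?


Fold size = 1090/10 = 109
Training per fold = 1090 - 109 = 981

981


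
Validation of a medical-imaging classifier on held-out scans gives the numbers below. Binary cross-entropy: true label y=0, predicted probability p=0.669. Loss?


BCE = -[y·ln(p) + (1-y)·ln(1-p)]
= -0 - 1·ln(1-0.669)
= -ln(0.331) = 1.1056

1.1056


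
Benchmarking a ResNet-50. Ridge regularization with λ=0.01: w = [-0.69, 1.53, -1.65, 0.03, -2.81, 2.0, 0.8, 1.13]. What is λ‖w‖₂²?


‖w‖₂² = (-0.69)² + (1.53)² + (-1.65)² + (0.03)² + (-2.81)² + (2.0)² + (0.8)² + (1.13)²
     = 0.4761 + 2.3409 + 2.7225 + 0.0009 + 7.8961 + 4 + 0.64 + 1.2769
     = 19.3534
λ·‖w‖₂² = 0.01·19.3534 = 0.193534

0.193534


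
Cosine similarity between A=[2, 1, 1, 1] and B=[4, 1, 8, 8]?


A·B = 2·4 + 1·1 + 1·8 + 1·8 = 25
‖A‖ = √7 = 2.6458, ‖B‖ = √145 = 12.0416
cos = 25/(√7·√145) = 25/√1015 = 0.7847

0.7847


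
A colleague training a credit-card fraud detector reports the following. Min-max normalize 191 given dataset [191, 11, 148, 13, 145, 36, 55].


min=11, max=191
(191-11)/(191-11) = 180/180 = 1.0

1.0


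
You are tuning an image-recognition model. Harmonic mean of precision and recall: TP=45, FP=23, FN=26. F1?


Precision = 45/68 = 0.6618
Recall = 45/71 = 0.6338
F1 = 2·P·R/(P+R) = 2·TP/(2·TP+FP+FN) = 90/(90+23+26) = 90/139 = 0.6475

0.6475


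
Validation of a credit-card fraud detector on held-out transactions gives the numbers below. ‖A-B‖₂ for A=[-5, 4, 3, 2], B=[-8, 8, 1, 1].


d = √((-5+ 8)² + (4-8)² + (3-1)² + (2-1)²)
  = √(9 + 16 + 4 + 1)
  = √30 = 5.4772

5.4772


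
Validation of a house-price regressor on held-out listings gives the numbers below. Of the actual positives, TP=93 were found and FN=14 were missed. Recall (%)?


Recall = TP/(TP+FN)
= 93/(93+14)
= 93/107 = 86.92%

86.92%


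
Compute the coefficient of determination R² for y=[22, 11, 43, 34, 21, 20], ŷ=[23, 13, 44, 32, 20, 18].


ȳ = 25.1667
SS_res = Σ(y-ŷ)² = 15
SS_tot = Σ(y-ȳ)² = 650.83
R² = 1 - SS_res/SS_tot = 1 - 0.023 = 0.977

0.977


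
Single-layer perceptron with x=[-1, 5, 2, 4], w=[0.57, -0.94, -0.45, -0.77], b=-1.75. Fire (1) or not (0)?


z = (-1)·(0.57) + (5)·(-0.94) + (2)·(-0.45) + (4)·(-0.77) - 1.75
  = -11.0
step(z) = 0 (z<0)

0


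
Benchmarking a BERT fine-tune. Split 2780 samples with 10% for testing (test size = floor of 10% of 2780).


Test = ⌊2780·10/100⌋ = 278
Train = 2780 - 278 = 2502

Train: 2502, Test: 278


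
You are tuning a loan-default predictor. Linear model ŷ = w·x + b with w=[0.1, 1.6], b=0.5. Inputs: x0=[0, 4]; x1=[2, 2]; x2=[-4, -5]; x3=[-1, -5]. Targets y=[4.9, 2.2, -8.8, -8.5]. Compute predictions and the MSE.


ŷ0 = (0.1)·(0) + (1.6)·(4) + 0.5 = 6.9
ŷ1 = (0.1)·(2) + (1.6)·(2) + 0.5 = 3.9
ŷ2 = (0.1)·(-4) + (1.6)·(-5) + 0.5 = -7.9
ŷ3 = (0.1)·(-1) + (1.6)·(-5) + 0.5 = -7.6
errors² = [4.0, 2.89, 0.81, 0.81]
MSE = 8.5100/4 = 2.1275

2.1275


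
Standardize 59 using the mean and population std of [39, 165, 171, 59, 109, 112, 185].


μ = 120, σ = 52.533
z = (59 - 120)/52.533 = -1.1612

-1.1612


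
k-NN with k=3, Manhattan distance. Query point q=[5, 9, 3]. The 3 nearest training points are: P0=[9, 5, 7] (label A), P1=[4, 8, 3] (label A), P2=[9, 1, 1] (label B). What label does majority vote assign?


d(q,P0) = 12  (label A)
d(q,P1) = 2  (label A)
d(q,P2) = 14  (label B)
Votes: A=2, B=1
Majority → A

A


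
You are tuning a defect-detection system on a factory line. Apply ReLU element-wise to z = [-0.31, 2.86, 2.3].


ReLU(-0.31) = max(0, -0.31) = 0.0
ReLU(2.86) = max(0, 2.86) = 2.86
ReLU(2.3) = max(0, 2.3) = 2.3
result = [0.0, 2.86, 2.3]

[0.0, 2.86, 2.3]


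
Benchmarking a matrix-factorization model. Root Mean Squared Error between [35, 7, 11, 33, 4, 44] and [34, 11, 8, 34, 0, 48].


MSE = 59/6 = 9.8333
RMSE = √(59/6) = 3.1358

3.1358


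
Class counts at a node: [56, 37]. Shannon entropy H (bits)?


Probabilities: [56/93, 37/93] ≈ [0.6022, 0.3978]
H = -((56/93)·log₂(56/93) + (37/93)·log₂(37/93))
  = 0.9697 bits

0.9697 bits


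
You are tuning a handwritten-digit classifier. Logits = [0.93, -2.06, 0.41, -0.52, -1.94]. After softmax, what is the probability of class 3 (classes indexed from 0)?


Exponentials: e^0.93=2.5345, e^-2.06=0.1275, e^0.41=1.5068, e^-0.52=0.5945, e^-1.94=0.1437
Sum = 4.907
Softmax = [0.5165, 0.026, 0.3071, 0.1212, 0.0293]
p[3] = 0.5945/4.907 = 0.1212

0.1212


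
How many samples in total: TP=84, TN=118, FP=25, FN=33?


Total = TP + TN + FP + FN
= 84 + 118 + 25 + 33
= 260
(Predicted positive: 109, predicted negative: 151)

260


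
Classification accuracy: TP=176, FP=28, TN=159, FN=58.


Accuracy = (TP+TN)/(TP+TN+FP+FN)
= (176+159)/(421)
= 335/421 = 79.57%

79.57%


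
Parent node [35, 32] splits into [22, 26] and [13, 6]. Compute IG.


Parent = [35, 32], H_parent = 0.9986
H_left = 0.995 (n=48), H_right = 0.8997 (n=19)
H_children = (48/67)·0.995 + (19/67)·0.8997 = 0.968
IG = 0.9986 - 0.968 = 0.0306

0.0306


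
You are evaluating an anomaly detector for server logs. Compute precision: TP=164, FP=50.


Precision = TP/(TP+FP)
= 164/(164+50)
= 164/214 = 76.64%

76.64%


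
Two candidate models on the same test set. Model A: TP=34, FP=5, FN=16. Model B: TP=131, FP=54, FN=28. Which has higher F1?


Model A: P=34/39=0.8718, R=34/50=0.68, F1=2PR/(P+R)=2TP/(2TP+FP+FN)=68/89=0.764
Model B: P=131/185=0.7081, R=131/159=0.8239, F1=2PR/(P+R)=2TP/(2TP+FP+FN)=262/344=0.7616
0.764 > 0.7616 → Model A

Model A


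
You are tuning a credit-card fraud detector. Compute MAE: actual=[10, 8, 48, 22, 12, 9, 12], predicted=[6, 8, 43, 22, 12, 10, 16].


Absolute errors: |10-6|=4, |8-8|=0, |48-43|=5, |22-22|=0, |12-12|=0, |9-10|=1, |12-16|=4
Sum = 14
MAE = 14/7 = 2

2


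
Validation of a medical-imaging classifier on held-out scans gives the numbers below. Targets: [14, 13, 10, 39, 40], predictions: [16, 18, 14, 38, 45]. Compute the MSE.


Squared errors: (14-16)²=4, (13-18)²=25, (10-14)²=16, (39-38)²=1, (40-45)²=25
Sum = 71
MSE = 71/5 = 71/5

71/5


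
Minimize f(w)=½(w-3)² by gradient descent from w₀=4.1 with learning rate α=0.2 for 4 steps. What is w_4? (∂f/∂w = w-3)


step 1: grad = 4.1-3 = 1.1; w = 4.1 - 0.2·(1.1) = 3.88
step 2: grad = 3.88-3 = 0.88; w = 3.88 - 0.2·(0.88) = 3.704
step 3: grad = 3.704-3 = 0.704; w = 3.704 - 0.2·(0.704) = 3.5632
step 4: grad = 3.5632-3 = 0.5632; w = 3.5632 - 0.2·(0.5632) = 3.45056

3.45056


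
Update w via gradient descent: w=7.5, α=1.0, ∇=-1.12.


w_new = w - α·∇
= 7.5 - 1.0·-1.12
= 7.5 + 1.12
= 8.62

8.62


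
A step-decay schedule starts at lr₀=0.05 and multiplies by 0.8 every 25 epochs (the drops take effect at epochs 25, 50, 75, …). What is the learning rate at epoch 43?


n_drops = ⌊43/25⌋ = 1
lr = 0.05·0.8^1 = 0.05·0.8 = 0.04

0.04


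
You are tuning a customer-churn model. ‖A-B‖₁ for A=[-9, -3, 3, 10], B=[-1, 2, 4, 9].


d = |-9+ 1| + |-3-2| + |3-4| + |10-9|
  = 8 + 5 + 1 + 1
  = 15

15


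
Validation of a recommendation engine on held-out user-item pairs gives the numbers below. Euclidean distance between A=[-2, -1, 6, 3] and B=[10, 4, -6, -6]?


d = √((-2-10)² + (-1-4)² + (6+ 6)² + (3+ 6)²)
  = √(144 + 25 + 144 + 81)
  = √394 = 19.8494

19.8494


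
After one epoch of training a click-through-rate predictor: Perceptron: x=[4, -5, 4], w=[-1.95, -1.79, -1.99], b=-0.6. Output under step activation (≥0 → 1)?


z = (4)·(-1.95) + (-5)·(-1.79) + (4)·(-1.99) - 0.6
  = -7.41
step(z) = 0 (z<0)

0


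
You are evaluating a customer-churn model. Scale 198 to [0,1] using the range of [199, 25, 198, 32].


min=25, max=199
(198-25)/(199-25) = 173/174 = 0.9943

0.9943


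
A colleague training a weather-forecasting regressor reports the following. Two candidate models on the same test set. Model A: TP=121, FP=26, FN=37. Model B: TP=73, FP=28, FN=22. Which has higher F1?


Model A: P=121/147=0.8231, R=121/158=0.7658, F1=2PR/(P+R)=2TP/(2TP+FP+FN)=242/305=0.7934
Model B: P=73/101=0.7228, R=73/95=0.7684, F1=2PR/(P+R)=2TP/(2TP+FP+FN)=146/196=0.7449
0.7934 > 0.7449 → Model A

Model A


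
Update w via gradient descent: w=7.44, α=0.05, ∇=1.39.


w_new = w - α·∇
= 7.44 - 0.05·1.39
= 7.44 - 0.0695
= 7.3705

7.3705


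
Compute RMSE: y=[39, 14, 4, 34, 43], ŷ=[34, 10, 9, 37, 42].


MSE = 76/5 = 15.2
RMSE = √(76/5) = 3.8987

3.8987


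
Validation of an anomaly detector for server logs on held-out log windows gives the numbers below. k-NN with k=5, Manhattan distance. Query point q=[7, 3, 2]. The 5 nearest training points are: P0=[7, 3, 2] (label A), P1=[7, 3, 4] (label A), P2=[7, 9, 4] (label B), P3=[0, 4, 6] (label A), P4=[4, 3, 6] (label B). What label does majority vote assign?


d(q,P0) = 0  (label A)
d(q,P1) = 2  (label A)
d(q,P2) = 8  (label B)
d(q,P3) = 12  (label A)
d(q,P4) = 7  (label B)
Votes: A=3, B=2
Majority → A

A


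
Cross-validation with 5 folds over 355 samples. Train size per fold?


Fold size = 355/5 = 71
Training per fold = 355 - 71 = 284

284


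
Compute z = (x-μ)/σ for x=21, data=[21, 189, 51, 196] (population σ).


μ = 114.25, σ = 79.0044
z = (21 - 114.25)/79.0044 = -1.1803

-1.1803


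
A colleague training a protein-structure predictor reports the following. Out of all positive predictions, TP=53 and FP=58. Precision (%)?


Precision = TP/(TP+FP)
= 53/(53+58)
= 53/111 = 47.75%

47.75%


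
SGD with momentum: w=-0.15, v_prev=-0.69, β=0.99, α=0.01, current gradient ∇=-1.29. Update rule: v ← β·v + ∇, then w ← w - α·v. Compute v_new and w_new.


v_new = 0.99·-0.69 - 1.29 = -0.6831 - 1.29 = -1.9731
w_new = -0.15 - 0.01·-1.9731 = -0.15 + 0.019731 = -0.130269

v_new=-1.9731, w_new=-0.130269


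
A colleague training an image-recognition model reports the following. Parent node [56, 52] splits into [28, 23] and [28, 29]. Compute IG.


Parent = [56, 52], H_parent = 0.999
H_left = 0.9931 (n=51), H_right = 0.9998 (n=57)
H_children = (51/108)·0.9931 + (57/108)·0.9998 = 0.9966
IG = 0.999 - 0.9966 = 0.0024

0.0024


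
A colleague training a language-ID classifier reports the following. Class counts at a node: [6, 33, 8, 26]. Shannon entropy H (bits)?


Probabilities: [6/73, 33/73, 8/73, 26/73] ≈ [0.0822, 0.4521, 0.1096, 0.3562]
H = -((6/73)·log₂(6/73) + (33/73)·log₂(33/73) + (8/73)·log₂(8/73) + (26/73)·log₂(26/73))
  = 1.6941 bits

1.6941 bits


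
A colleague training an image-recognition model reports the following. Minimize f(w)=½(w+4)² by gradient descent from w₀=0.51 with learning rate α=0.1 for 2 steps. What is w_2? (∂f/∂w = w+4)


step 1: grad = 0.51+4 = 4.51; w = 0.51 - 0.1·(4.51) = 0.059
step 2: grad = 0.059+4 = 4.059; w = 0.059 - 0.1·(4.059) = -0.3469

-0.3469


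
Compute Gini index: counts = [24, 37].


Probabilities: [24/61, 37/61] ≈ [0.3934, 0.6066]
Σpᵢ² = (576 + 1369)/61² = 1945/3721
Gini = 1 - Σpᵢ² = 1 - 1945/3721 = 0.4773

0.4773


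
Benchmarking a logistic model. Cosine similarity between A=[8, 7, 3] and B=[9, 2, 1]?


A·B = 8·9 + 7·2 + 3·1 = 89
‖A‖ = √122 = 11.0454, ‖B‖ = √86 = 9.2736
cos = 89/(√122·√86) = 89/√10492 = 0.8689

0.8689


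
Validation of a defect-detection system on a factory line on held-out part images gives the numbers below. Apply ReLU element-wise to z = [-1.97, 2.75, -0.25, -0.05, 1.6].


ReLU(-1.97) = max(0, -1.97) = 0.0
ReLU(2.75) = max(0, 2.75) = 2.75
ReLU(-0.25) = max(0, -0.25) = 0.0
ReLU(-0.05) = max(0, -0.05) = 0.0
ReLU(1.6) = max(0, 1.6) = 1.6
result = [0.0, 2.75, 0.0, 0.0, 1.6]

[0.0, 2.75, 0.0, 0.0, 1.6]


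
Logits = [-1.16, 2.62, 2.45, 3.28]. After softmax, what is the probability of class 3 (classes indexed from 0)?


Exponentials: e^-1.16=0.3135, e^2.62=13.7357, e^2.45=11.5883, e^3.28=26.5758
Sum = 52.2133
Softmax = [0.006, 0.2631, 0.2219, 0.509]
p[3] = 26.5758/52.2133 = 0.509

0.509


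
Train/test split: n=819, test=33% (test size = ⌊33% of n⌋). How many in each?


Test = ⌊819·33/100⌋ = 270
Train = 819 - 270 = 549

Train: 549, Test: 270


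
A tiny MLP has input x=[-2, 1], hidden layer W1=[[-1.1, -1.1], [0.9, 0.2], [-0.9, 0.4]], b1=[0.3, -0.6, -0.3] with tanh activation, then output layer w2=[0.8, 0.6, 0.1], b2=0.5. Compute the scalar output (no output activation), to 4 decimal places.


z1[0] = (-1.1)·(-2) + (-1.1)·(1) + 0.3 = 1.4
z1[1] = (0.9)·(-2) + (0.2)·(1) - 0.6 = -2.2
z1[2] = (-0.9)·(-2) + (0.4)·(1) - 0.3 = 1.9
h = tanh(z1) = [0.8854, -0.9757, 0.9562]
output = (0.8)·(0.8854) + (0.6)·(-0.9757) + (0.1)·(0.9562) + 0.5 = 0.7185

0.7185


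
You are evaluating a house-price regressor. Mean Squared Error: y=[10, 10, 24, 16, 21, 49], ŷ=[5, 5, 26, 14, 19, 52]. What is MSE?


Squared errors: (10-5)²=25, (10-5)²=25, (24-26)²=4, (16-14)²=4, (21-19)²=4, (49-52)²=9
Sum = 71
MSE = 71/6 = 71/6

71/6


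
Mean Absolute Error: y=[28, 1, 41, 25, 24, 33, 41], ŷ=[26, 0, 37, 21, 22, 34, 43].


Absolute errors: |28-26|=2, |1-0|=1, |41-37|=4, |25-21|=4, |24-22|=2, |33-34|=1, |41-43|=2
Sum = 16
MAE = 16/7 = 16/7

16/7


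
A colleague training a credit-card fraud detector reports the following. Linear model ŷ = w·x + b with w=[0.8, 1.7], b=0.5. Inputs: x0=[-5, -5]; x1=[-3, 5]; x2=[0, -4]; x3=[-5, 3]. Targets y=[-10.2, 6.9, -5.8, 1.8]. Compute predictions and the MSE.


ŷ0 = (0.8)·(-5) + (1.7)·(-5) + 0.5 = -12.0
ŷ1 = (0.8)·(-3) + (1.7)·(5) + 0.5 = 6.6
ŷ2 = (0.8)·(0) + (1.7)·(-4) + 0.5 = -6.3
ŷ3 = (0.8)·(-5) + (1.7)·(3) + 0.5 = 1.6
errors² = [3.24, 0.09, 0.25, 0.04]
MSE = 3.6200/4 = 0.905

0.905


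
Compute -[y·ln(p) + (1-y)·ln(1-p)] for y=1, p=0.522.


BCE = -[y·ln(p) + (1-y)·ln(1-p)]
= -1·ln(0.522) - 0
= -ln(0.522) = 0.6501

0.6501


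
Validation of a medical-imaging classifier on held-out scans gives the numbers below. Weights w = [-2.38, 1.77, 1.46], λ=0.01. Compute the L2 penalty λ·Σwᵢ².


‖w‖₂² = (-2.38)² + (1.77)² + (1.46)²
     = 5.6644 + 3.1329 + 2.1316
     = 10.9289
λ·‖w‖₂² = 0.01·10.9289 = 0.109289

0.109289


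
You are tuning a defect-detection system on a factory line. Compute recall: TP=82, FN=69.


Recall = TP/(TP+FN)
= 82/(82+69)
= 82/151 = 54.3%

54.3%


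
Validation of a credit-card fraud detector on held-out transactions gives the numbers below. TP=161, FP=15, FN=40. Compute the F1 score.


Precision = 161/176 = 0.9148
Recall = 161/201 = 0.801
F1 = 2·P·R/(P+R) = 2·TP/(2·TP+FP+FN) = 322/(322+15+40) = 322/377 = 0.8541

0.8541


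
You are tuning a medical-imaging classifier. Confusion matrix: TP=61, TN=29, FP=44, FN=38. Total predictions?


Total = TP + TN + FP + FN
= 61 + 29 + 44 + 38
= 172
(Predicted positive: 105, predicted negative: 67)

172


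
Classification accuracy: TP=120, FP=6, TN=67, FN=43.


Accuracy = (TP+TN)/(TP+TN+FP+FN)
= (120+67)/(236)
= 187/236 = 79.24%

79.24%


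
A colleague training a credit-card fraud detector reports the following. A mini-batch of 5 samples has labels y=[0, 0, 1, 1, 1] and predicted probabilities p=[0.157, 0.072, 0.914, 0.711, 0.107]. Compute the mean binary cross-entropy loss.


L[0] = -ln(1-0.157) = -ln(0.843) = 0.1708
L[1] = -ln(1-0.072) = -ln(0.928) = 0.0747
L[2] = -ln(0.914) = 0.0899
L[3] = -ln(0.711) = 0.3411
L[4] = -ln(0.107) = 2.2349
mean = (0.1708 + 0.0747 + 0.0899 + 0.3411 + 2.2349)/5 = 0.5823

0.5823


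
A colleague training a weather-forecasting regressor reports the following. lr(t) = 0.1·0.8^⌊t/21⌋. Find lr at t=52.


n_drops = ⌊52/21⌋ = 2
lr = 0.1·0.8^2 = 0.1·0.64 = 0.064

0.064


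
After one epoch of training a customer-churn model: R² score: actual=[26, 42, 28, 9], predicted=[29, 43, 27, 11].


ȳ = 26.25
SS_res = Σ(y-ŷ)² = 15
SS_tot = Σ(y-ȳ)² = 548.75
R² = 1 - SS_res/SS_tot = 1 - 0.0273 = 0.9727

0.9727


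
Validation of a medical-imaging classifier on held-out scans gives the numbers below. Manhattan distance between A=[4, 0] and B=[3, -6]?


d = |4-3| + |0+ 6|
  = 1 + 6
  = 7

7


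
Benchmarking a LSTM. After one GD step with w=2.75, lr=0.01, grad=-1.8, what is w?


w_new = w - α·∇
= 2.75 - 0.01·-1.8
= 2.75 + 0.018
= 2.768

2.768


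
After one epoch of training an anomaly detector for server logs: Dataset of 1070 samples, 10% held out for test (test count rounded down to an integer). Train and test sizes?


Test = ⌊1070·10/100⌋ = 107
Train = 1070 - 107 = 963

Train: 963, Test: 107


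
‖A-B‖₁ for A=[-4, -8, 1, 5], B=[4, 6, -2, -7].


d = |-4-4| + |-8-6| + |1+ 2| + |5+ 7|
  = 8 + 14 + 3 + 12
  = 37

37


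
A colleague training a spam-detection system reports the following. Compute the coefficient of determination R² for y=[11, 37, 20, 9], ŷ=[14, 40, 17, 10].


ȳ = 19.25
SS_res = Σ(y-ŷ)² = 28
SS_tot = Σ(y-ȳ)² = 488.75
R² = 1 - SS_res/SS_tot = 1 - 0.0573 = 0.9427

0.9427


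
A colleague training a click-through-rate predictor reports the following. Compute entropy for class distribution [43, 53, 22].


Probabilities: [43/118, 53/118, 22/118] ≈ [0.3644, 0.4492, 0.1864]
H = -((43/118)·log₂(43/118) + (53/118)·log₂(53/118) + (22/118)·log₂(22/118))
  = 1.5011 bits

1.5011 bits


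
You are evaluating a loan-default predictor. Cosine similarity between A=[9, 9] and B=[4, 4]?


A·B = 9·4 + 9·4 = 72
‖A‖ = √162 = 12.7279, ‖B‖ = √32 = 5.6569
cos = 72/(√162·√32) = 72/√5184 = 1.0

1.0


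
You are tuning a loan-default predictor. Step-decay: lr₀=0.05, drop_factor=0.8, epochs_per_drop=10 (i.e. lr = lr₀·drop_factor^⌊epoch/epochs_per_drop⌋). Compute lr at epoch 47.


n_drops = ⌊47/10⌋ = 4
lr = 0.05·0.8^4 = 0.05·0.4096 = 0.02048

0.02048


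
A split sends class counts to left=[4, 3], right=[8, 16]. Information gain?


Parent = [12, 19], H_parent = 0.9629
H_left = 0.9852 (n=7), H_right = 0.9183 (n=24)
H_children = (7/31)·0.9852 + (24/31)·0.9183 = 0.9334
IG = 0.9629 - 0.9334 = 0.0295

0.0295


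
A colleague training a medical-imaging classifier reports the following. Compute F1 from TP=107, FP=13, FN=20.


Precision = 107/120 = 0.8917
Recall = 107/127 = 0.8425
F1 = 2·P·R/(P+R) = 2·TP/(2·TP+FP+FN) = 214/(214+13+20) = 214/247 = 0.8664

0.8664


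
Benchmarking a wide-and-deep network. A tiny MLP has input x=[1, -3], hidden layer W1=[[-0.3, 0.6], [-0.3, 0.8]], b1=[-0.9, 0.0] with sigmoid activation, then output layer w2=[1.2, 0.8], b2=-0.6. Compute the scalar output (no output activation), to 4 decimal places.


z1[0] = (-0.3)·(1) + (0.6)·(-3) - 0.9 = -3.0
z1[1] = (-0.3)·(1) + (0.8)·(-3) + 0.0 = -2.7
h = sigmoid(z1) = [0.0474, 0.063]
output = (1.2)·(0.0474) + (0.8)·(0.063) - 0.6 = -0.4927

-0.4927


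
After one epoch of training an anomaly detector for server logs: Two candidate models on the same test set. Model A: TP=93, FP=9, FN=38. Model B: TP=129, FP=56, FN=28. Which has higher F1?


Model A: P=93/102=0.9118, R=93/131=0.7099, F1=2PR/(P+R)=2TP/(2TP+FP+FN)=186/233=0.7983
Model B: P=129/185=0.6973, R=129/157=0.8217, F1=2PR/(P+R)=2TP/(2TP+FP+FN)=258/342=0.7544
0.7983 > 0.7544 → Model A

Model A


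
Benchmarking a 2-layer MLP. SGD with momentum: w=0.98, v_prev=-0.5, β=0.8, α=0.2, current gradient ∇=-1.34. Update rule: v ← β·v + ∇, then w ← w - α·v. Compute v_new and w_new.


v_new = 0.8·-0.5 - 1.34 = -0.4 - 1.34 = -1.74
w_new = 0.98 - 0.2·-1.74 = 0.98 + 0.348 = 1.328

v_new=-1.74, w_new=1.328


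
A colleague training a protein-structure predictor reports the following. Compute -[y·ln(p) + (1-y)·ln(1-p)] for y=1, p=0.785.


BCE = -[y·ln(p) + (1-y)·ln(1-p)]
= -1·ln(0.785) - 0
= -ln(0.785) = 0.2421

0.2421


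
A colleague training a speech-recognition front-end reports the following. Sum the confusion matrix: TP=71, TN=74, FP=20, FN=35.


Total = TP + TN + FP + FN
= 71 + 74 + 20 + 35
= 200
(Predicted positive: 91, predicted negative: 109)

200


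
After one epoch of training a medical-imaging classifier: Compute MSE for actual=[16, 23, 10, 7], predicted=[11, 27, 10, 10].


Squared errors: (16-11)²=25, (23-27)²=16, (10-10)²=0, (7-10)²=9
Sum = 50
MSE = 50/4 = 25/2

25/2


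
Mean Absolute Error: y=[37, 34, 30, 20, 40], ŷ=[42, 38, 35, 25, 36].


Absolute errors: |37-42|=5, |34-38|=4, |30-35|=5, |20-25|=5, |40-36|=4
Sum = 23
MAE = 23/5 = 23/5

23/5


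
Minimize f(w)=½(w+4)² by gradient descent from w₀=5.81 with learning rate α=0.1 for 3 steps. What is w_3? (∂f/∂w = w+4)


step 1: grad = 5.81+4 = 9.81; w = 5.81 - 0.1·(9.81) = 4.829
step 2: grad = 4.829+4 = 8.829; w = 4.829 - 0.1·(8.829) = 3.9461
step 3: grad = 3.9461+4 = 7.9461; w = 3.9461 - 0.1·(7.9461) = 3.15149

3.15149


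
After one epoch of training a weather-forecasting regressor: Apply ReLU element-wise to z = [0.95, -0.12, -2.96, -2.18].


ReLU(0.95) = max(0, 0.95) = 0.95
ReLU(-0.12) = max(0, -0.12) = 0.0
ReLU(-2.96) = max(0, -2.96) = 0.0
ReLU(-2.18) = max(0, -2.18) = 0.0
result = [0.95, 0.0, 0.0, 0.0]

[0.95, 0.0, 0.0, 0.0]


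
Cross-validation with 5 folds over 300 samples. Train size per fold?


Fold size = 300/5 = 60
Training per fold = 300 - 60 = 240

240


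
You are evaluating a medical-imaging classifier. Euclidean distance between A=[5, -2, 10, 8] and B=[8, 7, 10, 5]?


d = √((5-8)² + (-2-7)² + (10-10)² + (8-5)²)
  = √(9 + 81 + 0 + 9)
  = √99 = 9.9499

9.9499


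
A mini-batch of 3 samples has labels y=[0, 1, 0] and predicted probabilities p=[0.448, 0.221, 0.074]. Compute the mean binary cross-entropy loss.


L[0] = -ln(1-0.448) = -ln(0.552) = 0.5942
L[1] = -ln(0.221) = 1.5096
L[2] = -ln(1-0.074) = -ln(0.926) = 0.0769
mean = (0.5942 + 1.5096 + 0.0769)/3 = 0.7269

0.7269


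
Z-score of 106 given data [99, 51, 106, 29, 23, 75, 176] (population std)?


μ = 79.8571, σ = 49.2354
z = (106 - 79.8571)/49.2354 = 0.531

0.531


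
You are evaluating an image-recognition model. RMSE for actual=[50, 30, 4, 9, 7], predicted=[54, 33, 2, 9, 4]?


MSE = 38/5 = 7.6
RMSE = √(38/5) = 2.7568

2.7568


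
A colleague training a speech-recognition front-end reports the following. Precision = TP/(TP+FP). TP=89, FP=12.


Precision = TP/(TP+FP)
= 89/(89+12)
= 89/101 = 88.12%

88.12%


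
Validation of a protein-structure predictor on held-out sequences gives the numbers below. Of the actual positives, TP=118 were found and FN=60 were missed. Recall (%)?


Recall = TP/(TP+FN)
= 118/(118+60)
= 118/178 = 66.29%

66.29%


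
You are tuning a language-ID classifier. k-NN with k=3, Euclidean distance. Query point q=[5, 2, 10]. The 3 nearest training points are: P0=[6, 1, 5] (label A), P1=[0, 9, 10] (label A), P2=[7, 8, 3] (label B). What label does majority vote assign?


d(q,P0) = 5.1962  (label A)
d(q,P1) = 8.6023  (label A)
d(q,P2) = 9.434  (label B)
Votes: A=2, B=1
Majority → A

A


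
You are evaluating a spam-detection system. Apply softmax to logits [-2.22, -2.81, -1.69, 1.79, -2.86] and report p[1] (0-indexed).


Exponentials: e^-2.22=0.1086, e^-2.81=0.0602, e^-1.69=0.1845, e^1.79=5.9895, e^-2.86=0.0573
Sum = 6.4001
Softmax = [0.017, 0.0094, 0.0288, 0.9358, 0.0089]
p[1] = 0.0602/6.4001 = 0.0094

0.0094


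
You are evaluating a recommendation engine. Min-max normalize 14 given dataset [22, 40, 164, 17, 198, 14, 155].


min=14, max=198
(14-14)/(198-14) = 0/184 = 0.0

0.0


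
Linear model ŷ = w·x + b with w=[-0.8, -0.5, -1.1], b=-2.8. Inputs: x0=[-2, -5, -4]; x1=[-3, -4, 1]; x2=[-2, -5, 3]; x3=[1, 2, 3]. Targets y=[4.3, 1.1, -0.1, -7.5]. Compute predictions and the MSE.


ŷ0 = (-0.8)·(-2) + (-0.5)·(-5) + (-1.1)·(-4) - 2.8 = 5.7
ŷ1 = (-0.8)·(-3) + (-0.5)·(-4) + (-1.1)·(1) - 2.8 = 0.5
ŷ2 = (-0.8)·(-2) + (-0.5)·(-5) + (-1.1)·(3) - 2.8 = -2.0
ŷ3 = (-0.8)·(1) + (-0.5)·(2) + (-1.1)·(3) - 2.8 = -7.9
errors² = [1.96, 0.36, 3.61, 0.16]
MSE = 6.0900/4 = 1.5225

1.5225


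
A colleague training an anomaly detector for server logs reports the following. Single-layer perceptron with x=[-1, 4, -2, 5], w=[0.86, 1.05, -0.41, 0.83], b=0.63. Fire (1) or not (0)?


z = (-1)·(0.86) + (4)·(1.05) + (-2)·(-0.41) + (5)·(0.83) + 0.63
  = 8.94
step(z) = 1 (z≥0)

1


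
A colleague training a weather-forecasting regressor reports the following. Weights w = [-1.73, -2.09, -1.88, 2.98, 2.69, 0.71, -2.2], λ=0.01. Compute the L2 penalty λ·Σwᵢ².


‖w‖₂² = (-1.73)² + (-2.09)² + (-1.88)² + (2.98)² + (2.69)² + (0.71)² + (-2.2)²
     = 2.9929 + 4.3681 + 3.5344 + 8.8804 + 7.2361 + 0.5041 + 4.84
     = 32.356
λ·‖w‖₂² = 0.01·32.356 = 0.32356

0.32356


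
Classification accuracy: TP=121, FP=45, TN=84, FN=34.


Accuracy = (TP+TN)/(TP+TN+FP+FN)
= (121+84)/(284)
= 205/284 = 72.18%

72.18%


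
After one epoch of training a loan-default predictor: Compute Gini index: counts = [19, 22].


Probabilities: [19/41, 22/41] ≈ [0.4634, 0.5366]
Σpᵢ² = (361 + 484)/41² = 845/1681
Gini = 1 - Σpᵢ² = 1 - 845/1681 = 0.4973

0.4973


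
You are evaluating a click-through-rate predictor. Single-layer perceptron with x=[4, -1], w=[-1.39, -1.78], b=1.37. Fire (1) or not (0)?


z = (4)·(-1.39) + (-1)·(-1.78) + 1.37
  = -2.41
step(z) = 0 (z<0)

0


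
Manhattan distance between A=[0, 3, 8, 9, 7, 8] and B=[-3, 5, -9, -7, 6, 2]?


d = |0+ 3| + |3-5| + |8+ 9| + |9+ 7| + |7-6| + |8-2|
  = 3 + 2 + 17 + 16 + 1 + 6
  = 45

45


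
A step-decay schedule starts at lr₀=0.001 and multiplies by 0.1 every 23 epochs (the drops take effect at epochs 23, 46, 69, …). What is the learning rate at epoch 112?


n_drops = ⌊112/23⌋ = 4
lr = 0.001·0.1^4 = 0.001·0.0001 = 0.0000001

0.0000001


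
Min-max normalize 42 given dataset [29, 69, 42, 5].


min=5, max=69
(42-5)/(69-5) = 37/64 = 0.5781

0.5781


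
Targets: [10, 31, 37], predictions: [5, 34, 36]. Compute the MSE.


Squared errors: (10-5)²=25, (31-34)²=9, (37-36)²=1
Sum = 35
MSE = 35/3 = 35/3

35/3


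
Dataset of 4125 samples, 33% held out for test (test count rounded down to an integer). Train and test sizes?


Test = ⌊4125·33/100⌋ = 1361
Train = 4125 - 1361 = 2764

Train: 2764, Test: 1361


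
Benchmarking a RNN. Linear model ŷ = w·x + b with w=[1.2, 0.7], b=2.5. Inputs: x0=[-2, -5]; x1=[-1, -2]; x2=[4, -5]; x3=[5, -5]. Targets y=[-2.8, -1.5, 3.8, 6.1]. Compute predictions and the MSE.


ŷ0 = (1.2)·(-2) + (0.7)·(-5) + 2.5 = -3.4
ŷ1 = (1.2)·(-1) + (0.7)·(-2) + 2.5 = -0.1
ŷ2 = (1.2)·(4) + (0.7)·(-5) + 2.5 = 3.8
ŷ3 = (1.2)·(5) + (0.7)·(-5) + 2.5 = 5.0
errors² = [0.36, 1.96, 0.0, 1.21]
MSE = 3.5300/4 = 0.8825

0.8825


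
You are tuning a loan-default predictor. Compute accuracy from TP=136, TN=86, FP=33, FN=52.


Accuracy = (TP+TN)/(TP+TN+FP+FN)
= (136+86)/(307)
= 222/307 = 72.31%

72.31%


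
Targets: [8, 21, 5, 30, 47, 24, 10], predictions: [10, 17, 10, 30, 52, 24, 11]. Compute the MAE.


Absolute errors: |8-10|=2, |21-17|=4, |5-10|=5, |30-30|=0, |47-52|=5, |24-24|=0, |10-11|=1
Sum = 17
MAE = 17/7 = 17/7

17/7


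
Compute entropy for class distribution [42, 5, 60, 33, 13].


Probabilities: [42/153, 5/153, 60/153, 33/153, 13/153] ≈ [0.2745, 0.0327, 0.3922, 0.2157, 0.085]
H = -((42/153)·log₂(42/153) + (5/153)·log₂(5/153) + (60/153)·log₂(60/153) + (33/153)·log₂(33/153) + (13/153)·log₂(13/153))
  = 1.9824 bits

1.9824 bits


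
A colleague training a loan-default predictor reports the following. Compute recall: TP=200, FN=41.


Recall = TP/(TP+FN)
= 200/(200+41)
= 200/241 = 82.99%

82.99%


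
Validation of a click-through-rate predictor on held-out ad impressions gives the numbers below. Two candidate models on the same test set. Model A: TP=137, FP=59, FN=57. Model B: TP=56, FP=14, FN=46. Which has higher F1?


Model A: P=137/196=0.699, R=137/194=0.7062, F1=2PR/(P+R)=2TP/(2TP+FP+FN)=274/390=0.7026
Model B: P=56/70=0.8, R=56/102=0.549, F1=2PR/(P+R)=2TP/(2TP+FP+FN)=112/172=0.6512
0.7026 > 0.6512 → Model A

Model A


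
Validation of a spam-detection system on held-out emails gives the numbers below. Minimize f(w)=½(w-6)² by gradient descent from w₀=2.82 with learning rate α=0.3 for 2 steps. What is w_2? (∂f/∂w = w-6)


step 1: grad = 2.82-6 = -3.18; w = 2.82 - 0.3·(-3.18) = 3.774
step 2: grad = 3.774-6 = -2.226; w = 3.774 - 0.3·(-2.226) = 4.4418

4.4418


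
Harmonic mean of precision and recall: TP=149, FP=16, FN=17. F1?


Precision = 149/165 = 0.903
Recall = 149/166 = 0.8976
F1 = 2·P·R/(P+R) = 2·TP/(2·TP+FP+FN) = 298/(298+16+17) = 298/331 = 0.9003

0.9003
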